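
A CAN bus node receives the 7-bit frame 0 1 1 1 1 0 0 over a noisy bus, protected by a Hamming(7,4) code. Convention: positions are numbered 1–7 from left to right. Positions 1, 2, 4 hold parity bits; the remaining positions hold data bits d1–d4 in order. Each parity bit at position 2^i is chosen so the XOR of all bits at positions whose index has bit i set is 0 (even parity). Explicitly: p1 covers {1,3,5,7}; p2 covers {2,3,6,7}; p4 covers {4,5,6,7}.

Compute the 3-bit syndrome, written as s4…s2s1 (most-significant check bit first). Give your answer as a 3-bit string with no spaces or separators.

s1 (pos 1,3,5,7): 0⊕1⊕1⊕0 = 0
s2 (pos 2,3,6,7): 1⊕1⊕0⊕0 = 0
s4 (pos 4,5,6,7): 1⊕1⊕0⊕0 = 0
Syndrome s4…s1 = 000 → no error.

000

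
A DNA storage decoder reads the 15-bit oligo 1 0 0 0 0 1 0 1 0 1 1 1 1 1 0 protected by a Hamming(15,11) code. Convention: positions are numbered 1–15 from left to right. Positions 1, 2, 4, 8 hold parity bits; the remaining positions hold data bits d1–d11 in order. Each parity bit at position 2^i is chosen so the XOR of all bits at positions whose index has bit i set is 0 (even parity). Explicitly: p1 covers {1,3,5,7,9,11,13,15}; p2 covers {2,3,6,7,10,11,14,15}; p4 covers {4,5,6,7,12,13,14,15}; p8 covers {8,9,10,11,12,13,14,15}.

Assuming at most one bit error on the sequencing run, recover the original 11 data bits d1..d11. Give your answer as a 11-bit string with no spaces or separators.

00100111110

s1 (pos 1,3,5,7,9,11,13,15): 1⊕0⊕0⊕0⊕0⊕1⊕1⊕0 = 1
s2 (pos 2,3,6,7,10,11,14,15): 0⊕0⊕1⊕0⊕1⊕1⊕1⊕0 = 0
s4 (pos 4,5,6,7,12,13,14,15): 0⊕0⊕1⊕0⊕1⊕1⊕1⊕0 = 0
s8 (pos 8,9,10,11,12,13,14,15): 1⊕0⊕1⊕1⊕1⊕1⊕1⊕0 = 0
Syndrome s8…s1 = 0001 → error at position 1.
Flip position 1: 100001010111110 → 000001010111110
Read data bits from positions 3,5,6,7,9,10,11,12,13,14,15: 00100111110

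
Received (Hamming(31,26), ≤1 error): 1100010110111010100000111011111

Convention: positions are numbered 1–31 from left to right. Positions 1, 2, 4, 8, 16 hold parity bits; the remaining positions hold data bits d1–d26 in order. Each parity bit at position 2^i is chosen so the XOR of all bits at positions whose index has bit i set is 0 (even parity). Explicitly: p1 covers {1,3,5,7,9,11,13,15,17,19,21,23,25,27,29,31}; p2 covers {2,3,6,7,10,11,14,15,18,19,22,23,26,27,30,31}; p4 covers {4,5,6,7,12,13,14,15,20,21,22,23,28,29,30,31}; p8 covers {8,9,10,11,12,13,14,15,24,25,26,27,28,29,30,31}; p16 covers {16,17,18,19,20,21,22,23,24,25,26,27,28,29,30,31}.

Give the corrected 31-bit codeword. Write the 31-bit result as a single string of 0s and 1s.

1100010110111010100000111011011

s1 (pos 1,3,5,7,9,11,13,15,17,19,21,23,25,27,29,31): 1⊕0⊕0⊕0⊕1⊕1⊕1⊕1⊕1⊕0⊕0⊕1⊕1⊕1⊕1⊕1 = 1
s2 (pos 2,3,6,7,10,11,14,15,18,19,22,23,26,27,30,31): 1⊕0⊕1⊕0⊕0⊕1⊕0⊕1⊕0⊕0⊕0⊕1⊕0⊕1⊕1⊕1 = 0
s4 (pos 4,5,6,7,12,13,14,15,20,21,22,23,28,29,30,31): 0⊕0⊕1⊕0⊕1⊕1⊕0⊕1⊕0⊕0⊕0⊕1⊕1⊕1⊕1⊕1 = 1
s8 (pos 8,9,10,11,12,13,14,15,24,25,26,27,28,29,30,31): 1⊕1⊕0⊕1⊕1⊕1⊕0⊕1⊕1⊕1⊕0⊕1⊕1⊕1⊕1⊕1 = 1
s16 (pos 16,17,18,19,20,21,22,23,24,25,26,27,28,29,30,31): 0⊕1⊕0⊕0⊕0⊕0⊕0⊕1⊕1⊕1⊕0⊕1⊕1⊕1⊕1⊕1 = 1
Syndrome s16…s1 = 11101 → error at position 29.
Flip position 29: 1100010110111010100000111011111 → 1100010110111010100000111011011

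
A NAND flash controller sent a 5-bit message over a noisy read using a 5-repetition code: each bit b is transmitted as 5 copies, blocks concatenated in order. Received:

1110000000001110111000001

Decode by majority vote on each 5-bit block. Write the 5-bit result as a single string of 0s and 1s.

10110

Block 1 (11100): 3 ones → 1
Block 2 (00000): 0 ones → 0
Block 3 (00111): 3 ones → 1
Block 4 (01110): 3 ones → 1
Block 5 (00001): 1 one → 0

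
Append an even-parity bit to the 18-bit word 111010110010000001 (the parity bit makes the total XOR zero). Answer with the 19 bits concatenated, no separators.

XOR of the 18 data bits: 1⊕1⊕1⊕0⊕1⊕0⊕1⊕1⊕0⊕0⊕1⊕0⊕0⊕0⊕0⊕0⊕0⊕1 = 0
Parity bit = 0 (so all 19 bits XOR to 0).

1110101100100000010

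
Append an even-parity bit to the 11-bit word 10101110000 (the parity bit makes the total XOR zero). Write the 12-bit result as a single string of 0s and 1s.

101011100001

XOR of the 11 data bits: 1⊕0⊕1⊕0⊕1⊕1⊕1⊕0⊕0⊕0⊕0 = 1
Parity bit = 1 (so all 12 bits XOR to 0).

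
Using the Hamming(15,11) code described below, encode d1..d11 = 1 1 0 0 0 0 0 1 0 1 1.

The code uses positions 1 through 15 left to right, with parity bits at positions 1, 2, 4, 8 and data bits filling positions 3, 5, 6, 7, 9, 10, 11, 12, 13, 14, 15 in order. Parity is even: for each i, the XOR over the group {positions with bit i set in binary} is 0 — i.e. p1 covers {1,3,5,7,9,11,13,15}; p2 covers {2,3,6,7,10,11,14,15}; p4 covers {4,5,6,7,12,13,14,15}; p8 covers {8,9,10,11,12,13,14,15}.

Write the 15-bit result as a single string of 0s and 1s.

111010010001011

Place data at non-parity positions: p1 p2 1 p4 1 0 0 p8 0 0 0 1 0 1 1
p1 (pos 1,3,5,7,9,11,13,15): XOR of data positions = 1⊕1⊕0⊕0⊕0⊕0⊕1 = 1
p2 (pos 2,3,6,7,10,11,14,15): XOR of data positions = 1⊕0⊕0⊕0⊕0⊕1⊕1 = 1
p4 (pos 4,5,6,7,12,13,14,15): XOR of data positions = 1⊕0⊕0⊕1⊕0⊕1⊕1 = 0
p8 (pos 8,9,10,11,12,13,14,15): XOR of data positions = 0⊕0⊕0⊕1⊕0⊕1⊕1 = 1
Codeword: 111010010001011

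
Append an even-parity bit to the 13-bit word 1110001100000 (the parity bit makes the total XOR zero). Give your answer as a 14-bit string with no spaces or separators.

11100011000001

XOR of the 13 data bits: 1⊕1⊕1⊕0⊕0⊕0⊕1⊕1⊕0⊕0⊕0⊕0⊕0 = 1
Parity bit = 1 (so all 14 bits XOR to 0).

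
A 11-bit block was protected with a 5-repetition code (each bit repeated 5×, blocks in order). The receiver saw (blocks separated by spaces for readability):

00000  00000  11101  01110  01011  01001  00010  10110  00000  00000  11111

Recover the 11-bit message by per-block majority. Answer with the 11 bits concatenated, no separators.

Block 1 (00000): 0 ones → 0
Block 2 (00000): 0 ones → 0
Block 3 (11101): 4 ones → 1
Block 4 (01110): 3 ones → 1
Block 5 (01011): 3 ones → 1
Block 6 (01001): 2 ones → 0
Block 7 (00010): 1 one → 0
Block 8 (10110): 3 ones → 1
Block 9 (00000): 0 ones → 0
Block 10 (00000): 0 ones → 0
Block 11 (11111): 5 ones → 1

00111001001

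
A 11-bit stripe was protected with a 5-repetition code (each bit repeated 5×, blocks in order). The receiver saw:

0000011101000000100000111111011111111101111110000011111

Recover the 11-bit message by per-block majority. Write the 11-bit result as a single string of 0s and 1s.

01001111101

Block 1 (00000): 0 ones → 0
Block 2 (11101): 4 ones → 1
Block 3 (00000): 0 ones → 0
Block 4 (01000): 1 one → 0
Block 5 (00111): 3 ones → 1
Block 6 (11101): 4 ones → 1
Block 7 (11111): 5 ones → 1
Block 8 (11101): 4 ones → 1
Block 9 (11111): 5 ones → 1
Block 10 (00000): 0 ones → 0
Block 11 (11111): 5 ones → 1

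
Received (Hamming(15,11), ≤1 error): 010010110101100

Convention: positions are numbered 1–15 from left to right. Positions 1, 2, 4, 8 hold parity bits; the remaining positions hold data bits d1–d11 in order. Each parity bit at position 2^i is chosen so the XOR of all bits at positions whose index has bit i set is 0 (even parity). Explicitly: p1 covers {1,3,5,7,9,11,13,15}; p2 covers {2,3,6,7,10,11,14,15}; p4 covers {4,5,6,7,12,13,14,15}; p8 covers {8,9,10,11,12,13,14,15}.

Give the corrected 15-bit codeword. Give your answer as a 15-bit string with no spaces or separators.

011010110101100

s1 (pos 1,3,5,7,9,11,13,15): 0⊕0⊕1⊕1⊕0⊕0⊕1⊕0 = 1
s2 (pos 2,3,6,7,10,11,14,15): 1⊕0⊕0⊕1⊕1⊕0⊕0⊕0 = 1
s4 (pos 4,5,6,7,12,13,14,15): 0⊕1⊕0⊕1⊕1⊕1⊕0⊕0 = 0
s8 (pos 8,9,10,11,12,13,14,15): 1⊕0⊕1⊕0⊕1⊕1⊕0⊕0 = 0
Syndrome s8…s1 = 0011 → error at position 3.
Flip position 3: 010010110101100 → 011010110101100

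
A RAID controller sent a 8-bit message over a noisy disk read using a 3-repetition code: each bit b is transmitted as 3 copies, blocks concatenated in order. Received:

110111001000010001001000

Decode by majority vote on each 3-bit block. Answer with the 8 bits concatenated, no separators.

11000000

Block 1 (110): 2 ones → 1
Block 2 (111): 3 ones → 1
Block 3 (001): 1 one → 0
Block 4 (000): 0 ones → 0
Block 5 (010): 1 one → 0
Block 6 (001): 1 one → 0
Block 7 (001): 1 one → 0
Block 8 (000): 0 ones → 0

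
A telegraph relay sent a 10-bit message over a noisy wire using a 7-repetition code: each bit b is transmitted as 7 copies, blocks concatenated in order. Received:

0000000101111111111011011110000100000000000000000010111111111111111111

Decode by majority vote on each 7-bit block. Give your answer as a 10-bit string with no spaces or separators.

Block 1 (0000000): 0 ones → 0
Block 2 (1011111): 6 ones → 1
Block 3 (1111101): 6 ones → 1
Block 4 (1011110): 5 ones → 1
Block 5 (0001000): 1 one → 0
Block 6 (0000000): 0 ones → 0
Block 7 (0000000): 0 ones → 0
Block 8 (0101111): 5 ones → 1
Block 9 (1111111): 7 ones → 1
Block 10 (1111111): 7 ones → 1

0111000111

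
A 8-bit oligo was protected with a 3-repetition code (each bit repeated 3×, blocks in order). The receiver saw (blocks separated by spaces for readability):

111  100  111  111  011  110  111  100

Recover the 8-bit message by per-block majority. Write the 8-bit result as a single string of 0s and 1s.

10111110

Block 1 (111): 3 ones → 1
Block 2 (100): 1 one → 0
Block 3 (111): 3 ones → 1
Block 4 (111): 3 ones → 1
Block 5 (011): 2 ones → 1
Block 6 (110): 2 ones → 1
Block 7 (111): 3 ones → 1
Block 8 (100): 1 one → 0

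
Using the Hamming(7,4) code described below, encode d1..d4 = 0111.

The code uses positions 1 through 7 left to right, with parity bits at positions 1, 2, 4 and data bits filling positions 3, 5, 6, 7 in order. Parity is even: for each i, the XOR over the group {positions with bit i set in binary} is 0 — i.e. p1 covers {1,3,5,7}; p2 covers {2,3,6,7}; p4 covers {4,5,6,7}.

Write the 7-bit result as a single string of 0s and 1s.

0001111

Place data at non-parity positions: p1 p2 0 p4 1 1 1
p1 (pos 1,3,5,7): XOR of data positions = 0⊕1⊕1 = 0
p2 (pos 2,3,6,7): XOR of data positions = 0⊕1⊕1 = 0
p4 (pos 4,5,6,7): XOR of data positions = 1⊕1⊕1 = 1
Codeword: 0001111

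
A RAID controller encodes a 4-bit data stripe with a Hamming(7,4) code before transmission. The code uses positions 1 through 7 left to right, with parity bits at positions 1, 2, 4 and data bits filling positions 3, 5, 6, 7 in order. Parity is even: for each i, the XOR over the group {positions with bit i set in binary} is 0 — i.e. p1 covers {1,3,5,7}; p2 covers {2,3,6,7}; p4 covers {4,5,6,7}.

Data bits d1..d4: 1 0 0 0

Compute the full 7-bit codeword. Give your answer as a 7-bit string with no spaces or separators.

1110000

Place data at non-parity positions: p1 p2 1 p4 0 0 0
p1 (pos 1,3,5,7): XOR of data positions = 1⊕0⊕0 = 1
p2 (pos 2,3,6,7): XOR of data positions = 1⊕0⊕0 = 1
p4 (pos 4,5,6,7): XOR of data positions = 0⊕0⊕0 = 0
Codeword: 1110000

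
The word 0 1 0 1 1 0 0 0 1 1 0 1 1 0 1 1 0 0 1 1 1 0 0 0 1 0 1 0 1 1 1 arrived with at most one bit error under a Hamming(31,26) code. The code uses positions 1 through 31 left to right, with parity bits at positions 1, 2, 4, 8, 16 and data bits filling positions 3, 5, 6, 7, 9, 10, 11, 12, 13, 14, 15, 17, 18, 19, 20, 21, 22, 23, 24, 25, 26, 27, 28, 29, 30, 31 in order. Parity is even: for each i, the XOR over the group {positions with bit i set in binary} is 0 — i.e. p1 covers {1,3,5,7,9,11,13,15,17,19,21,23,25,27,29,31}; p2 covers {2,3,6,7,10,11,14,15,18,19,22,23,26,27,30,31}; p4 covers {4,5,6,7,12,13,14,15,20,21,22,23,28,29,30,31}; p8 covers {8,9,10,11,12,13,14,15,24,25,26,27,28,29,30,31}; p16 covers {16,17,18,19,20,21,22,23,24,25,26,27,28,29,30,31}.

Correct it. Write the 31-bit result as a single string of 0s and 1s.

0101100011011011011110001010111

s1 (pos 1,3,5,7,9,11,13,15,17,19,21,23,25,27,29,31): 0⊕0⊕1⊕0⊕1⊕0⊕1⊕1⊕0⊕1⊕1⊕0⊕1⊕1⊕1⊕1 = 0
s2 (pos 2,3,6,7,10,11,14,15,18,19,22,23,26,27,30,31): 1⊕0⊕0⊕0⊕1⊕0⊕0⊕1⊕0⊕1⊕0⊕0⊕0⊕1⊕1⊕1 = 1
s4 (pos 4,5,6,7,12,13,14,15,20,21,22,23,28,29,30,31): 1⊕1⊕0⊕0⊕1⊕1⊕0⊕1⊕1⊕1⊕0⊕0⊕0⊕1⊕1⊕1 = 0
s8 (pos 8,9,10,11,12,13,14,15,24,25,26,27,28,29,30,31): 0⊕1⊕1⊕0⊕1⊕1⊕0⊕1⊕0⊕1⊕0⊕1⊕0⊕1⊕1⊕1 = 0
s16 (pos 16,17,18,19,20,21,22,23,24,25,26,27,28,29,30,31): 1⊕0⊕0⊕1⊕1⊕1⊕0⊕0⊕0⊕1⊕0⊕1⊕0⊕1⊕1⊕1 = 1
Syndrome s16…s1 = 10010 → error at position 18.
Flip position 18: 0101100011011011001110001010111 → 0101100011011011011110001010111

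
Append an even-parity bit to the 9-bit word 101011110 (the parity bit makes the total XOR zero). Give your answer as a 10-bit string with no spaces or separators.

XOR of the 9 data bits: 1⊕0⊕1⊕0⊕1⊕1⊕1⊕1⊕0 = 0
Parity bit = 0 (so all 10 bits XOR to 0).

1010111100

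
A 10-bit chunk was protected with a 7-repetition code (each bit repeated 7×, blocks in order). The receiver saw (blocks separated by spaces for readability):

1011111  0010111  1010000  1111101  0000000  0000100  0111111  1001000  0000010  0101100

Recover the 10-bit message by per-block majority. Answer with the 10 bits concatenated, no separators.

Block 1 (1011111): 6 ones → 1
Block 2 (0010111): 4 ones → 1
Block 3 (1010000): 2 ones → 0
Block 4 (1111101): 6 ones → 1
Block 5 (0000000): 0 ones → 0
Block 6 (0000100): 1 one → 0
Block 7 (0111111): 6 ones → 1
Block 8 (1001000): 2 ones → 0
Block 9 (0000010): 1 one → 0
Block 10 (0101100): 3 ones → 0

1101001000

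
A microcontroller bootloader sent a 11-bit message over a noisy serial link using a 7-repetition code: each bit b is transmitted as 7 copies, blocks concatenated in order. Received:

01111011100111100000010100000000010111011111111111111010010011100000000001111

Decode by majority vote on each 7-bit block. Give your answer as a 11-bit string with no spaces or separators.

11000111101

Block 1 (0111101): 5 ones → 1
Block 2 (1100111): 5 ones → 1
Block 3 (1000000): 1 one → 0
Block 4 (1010000): 2 ones → 0
Block 5 (0000010): 1 one → 0
Block 6 (1110111): 6 ones → 1
Block 7 (1111111): 7 ones → 1
Block 8 (1111010): 5 ones → 1
Block 9 (0100111): 4 ones → 1
Block 10 (0000000): 0 ones → 0
Block 11 (0001111): 4 ones → 1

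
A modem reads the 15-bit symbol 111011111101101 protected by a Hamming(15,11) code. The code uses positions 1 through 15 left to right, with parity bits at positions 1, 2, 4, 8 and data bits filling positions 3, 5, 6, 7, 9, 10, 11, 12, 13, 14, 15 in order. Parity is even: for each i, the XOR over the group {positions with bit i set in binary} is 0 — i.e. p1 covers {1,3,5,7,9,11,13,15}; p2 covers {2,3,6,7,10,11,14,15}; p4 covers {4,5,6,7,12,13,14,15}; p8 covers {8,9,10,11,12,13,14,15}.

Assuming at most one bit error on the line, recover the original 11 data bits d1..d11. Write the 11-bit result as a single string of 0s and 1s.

s1 (pos 1,3,5,7,9,11,13,15): 1⊕1⊕1⊕1⊕1⊕0⊕1⊕1 = 1
s2 (pos 2,3,6,7,10,11,14,15): 1⊕1⊕1⊕1⊕1⊕0⊕0⊕1 = 0
s4 (pos 4,5,6,7,12,13,14,15): 0⊕1⊕1⊕1⊕1⊕1⊕0⊕1 = 0
s8 (pos 8,9,10,11,12,13,14,15): 1⊕1⊕1⊕0⊕1⊕1⊕0⊕1 = 0
Syndrome s8…s1 = 0001 → error at position 1.
Flip position 1: 111011111101101 → 011011111101101
Read data bits from positions 3,5,6,7,9,10,11,12,13,14,15: 11111101101

11111101101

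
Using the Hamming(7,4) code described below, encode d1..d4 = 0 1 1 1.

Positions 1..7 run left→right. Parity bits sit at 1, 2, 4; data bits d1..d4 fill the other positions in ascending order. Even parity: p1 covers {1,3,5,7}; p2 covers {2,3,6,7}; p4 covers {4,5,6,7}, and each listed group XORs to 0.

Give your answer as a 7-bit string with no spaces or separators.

Place data at non-parity positions: p1 p2 0 p4 1 1 1
p1 (pos 1,3,5,7): XOR of data positions = 0⊕1⊕1 = 0
p2 (pos 2,3,6,7): XOR of data positions = 0⊕1⊕1 = 0
p4 (pos 4,5,6,7): XOR of data positions = 1⊕1⊕1 = 1
Codeword: 0001111

0001111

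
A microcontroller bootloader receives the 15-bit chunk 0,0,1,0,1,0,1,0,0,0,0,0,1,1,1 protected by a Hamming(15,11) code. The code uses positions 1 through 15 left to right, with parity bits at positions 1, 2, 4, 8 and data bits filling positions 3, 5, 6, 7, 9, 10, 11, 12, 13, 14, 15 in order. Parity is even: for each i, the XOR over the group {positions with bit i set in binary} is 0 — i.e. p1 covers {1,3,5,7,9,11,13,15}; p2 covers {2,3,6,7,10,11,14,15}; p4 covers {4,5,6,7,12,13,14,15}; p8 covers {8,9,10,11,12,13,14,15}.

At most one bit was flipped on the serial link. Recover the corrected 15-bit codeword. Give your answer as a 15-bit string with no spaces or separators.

s1 (pos 1,3,5,7,9,11,13,15): 0⊕1⊕1⊕1⊕0⊕0⊕1⊕1 = 1
s2 (pos 2,3,6,7,10,11,14,15): 0⊕1⊕0⊕1⊕0⊕0⊕1⊕1 = 0
s4 (pos 4,5,6,7,12,13,14,15): 0⊕1⊕0⊕1⊕0⊕1⊕1⊕1 = 1
s8 (pos 8,9,10,11,12,13,14,15): 0⊕0⊕0⊕0⊕0⊕1⊕1⊕1 = 1
Syndrome s8…s1 = 1101 → error at position 13.
Flip position 13: 001010100000111 → 001010100000011

001010100000011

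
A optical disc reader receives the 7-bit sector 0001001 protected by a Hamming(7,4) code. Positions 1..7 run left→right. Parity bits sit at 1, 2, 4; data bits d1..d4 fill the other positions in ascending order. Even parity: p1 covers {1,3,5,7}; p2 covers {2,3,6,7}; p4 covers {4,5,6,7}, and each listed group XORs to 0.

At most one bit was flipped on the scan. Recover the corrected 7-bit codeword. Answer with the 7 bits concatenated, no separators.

0011001

s1 (pos 1,3,5,7): 0⊕0⊕0⊕1 = 1
s2 (pos 2,3,6,7): 0⊕0⊕0⊕1 = 1
s4 (pos 4,5,6,7): 1⊕0⊕0⊕1 = 0
Syndrome s4…s1 = 011 → error at position 3.
Flip position 3: 0001001 → 0011001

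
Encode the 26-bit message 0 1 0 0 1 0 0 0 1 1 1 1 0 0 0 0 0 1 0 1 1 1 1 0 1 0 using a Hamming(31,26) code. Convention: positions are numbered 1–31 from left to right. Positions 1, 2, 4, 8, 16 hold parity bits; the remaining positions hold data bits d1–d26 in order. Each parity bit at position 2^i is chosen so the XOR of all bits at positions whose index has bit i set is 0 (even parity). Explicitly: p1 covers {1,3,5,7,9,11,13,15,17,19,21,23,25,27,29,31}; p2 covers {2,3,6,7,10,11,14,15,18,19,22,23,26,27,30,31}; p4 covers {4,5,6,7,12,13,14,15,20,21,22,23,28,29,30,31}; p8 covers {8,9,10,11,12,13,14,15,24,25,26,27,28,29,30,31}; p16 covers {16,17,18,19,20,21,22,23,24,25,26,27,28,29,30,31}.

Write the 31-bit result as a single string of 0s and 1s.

0001100110001111100000101111010

Place data at non-parity positions: p1 p2 0 p4 1 0 0 p8 1 0 0 0 1 1 1 p16 1 0 0 0 0 0 1 0 1 1 1 1 0 1 0
p1 (pos 1,3,5,7,9,11,13,15,17,19,21,23,25,27,29,31): XOR of data positions = 0⊕1⊕0⊕1⊕0⊕1⊕1⊕1⊕0⊕0⊕1⊕1⊕1⊕0⊕0 = 0
p2 (pos 2,3,6,7,10,11,14,15,18,19,22,23,26,27,30,31): XOR of data positions = 0⊕0⊕0⊕0⊕0⊕1⊕1⊕0⊕0⊕0⊕1⊕1⊕1⊕1⊕0 = 0
p4 (pos 4,5,6,7,12,13,14,15,20,21,22,23,28,29,30,31): XOR of data positions = 1⊕0⊕0⊕0⊕1⊕1⊕1⊕0⊕0⊕0⊕1⊕1⊕0⊕1⊕0 = 1
p8 (pos 8,9,10,11,12,13,14,15,24,25,26,27,28,29,30,31): XOR of data positions = 1⊕0⊕0⊕0⊕1⊕1⊕1⊕0⊕1⊕1⊕1⊕1⊕0⊕1⊕0 = 1
p16 (pos 16,17,18,19,20,21,22,23,24,25,26,27,28,29,30,31): XOR of data positions = 1⊕0⊕0⊕0⊕0⊕0⊕1⊕0⊕1⊕1⊕1⊕1⊕0⊕1⊕0 = 1
Codeword: 0001100110001111100000101111010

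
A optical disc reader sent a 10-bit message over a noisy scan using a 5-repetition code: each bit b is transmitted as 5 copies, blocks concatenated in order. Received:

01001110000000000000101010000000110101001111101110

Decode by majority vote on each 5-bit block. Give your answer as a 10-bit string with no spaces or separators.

Block 1 (01001): 2 ones → 0
Block 2 (11000): 2 ones → 0
Block 3 (00000): 0 ones → 0
Block 4 (00000): 0 ones → 0
Block 5 (10101): 3 ones → 1
Block 6 (00000): 0 ones → 0
Block 7 (00110): 2 ones → 0
Block 8 (10100): 2 ones → 0
Block 9 (11111): 5 ones → 1
Block 10 (01110): 3 ones → 1

0000100011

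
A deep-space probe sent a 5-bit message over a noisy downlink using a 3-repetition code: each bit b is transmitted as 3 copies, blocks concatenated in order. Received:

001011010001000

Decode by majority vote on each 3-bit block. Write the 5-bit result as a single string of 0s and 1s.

01000

Block 1 (001): 1 one → 0
Block 2 (011): 2 ones → 1
Block 3 (010): 1 one → 0
Block 4 (001): 1 one → 0
Block 5 (000): 0 ones → 0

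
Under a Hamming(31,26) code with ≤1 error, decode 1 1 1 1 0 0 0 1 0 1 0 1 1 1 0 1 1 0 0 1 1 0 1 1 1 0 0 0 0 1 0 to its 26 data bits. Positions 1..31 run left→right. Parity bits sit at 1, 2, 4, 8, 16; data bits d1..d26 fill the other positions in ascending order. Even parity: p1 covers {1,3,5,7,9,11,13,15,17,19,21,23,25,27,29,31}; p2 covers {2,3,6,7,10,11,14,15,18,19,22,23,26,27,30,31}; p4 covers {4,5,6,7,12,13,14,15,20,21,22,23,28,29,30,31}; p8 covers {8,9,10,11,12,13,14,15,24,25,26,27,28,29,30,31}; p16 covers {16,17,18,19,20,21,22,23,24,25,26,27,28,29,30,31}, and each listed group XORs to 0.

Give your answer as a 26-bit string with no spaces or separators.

10000101110100110111000010

s1 (pos 1,3,5,7,9,11,13,15,17,19,21,23,25,27,29,31): 1⊕1⊕0⊕0⊕0⊕0⊕1⊕0⊕1⊕0⊕1⊕1⊕1⊕0⊕0⊕0 = 1
s2 (pos 2,3,6,7,10,11,14,15,18,19,22,23,26,27,30,31): 1⊕1⊕0⊕0⊕1⊕0⊕1⊕0⊕0⊕0⊕0⊕1⊕0⊕0⊕1⊕0 = 0
s4 (pos 4,5,6,7,12,13,14,15,20,21,22,23,28,29,30,31): 1⊕0⊕0⊕0⊕1⊕1⊕1⊕0⊕1⊕1⊕0⊕1⊕0⊕0⊕1⊕0 = 0
s8 (pos 8,9,10,11,12,13,14,15,24,25,26,27,28,29,30,31): 1⊕0⊕1⊕0⊕1⊕1⊕1⊕0⊕1⊕1⊕0⊕0⊕0⊕0⊕1⊕0 = 0
s16 (pos 16,17,18,19,20,21,22,23,24,25,26,27,28,29,30,31): 1⊕1⊕0⊕0⊕1⊕1⊕0⊕1⊕1⊕1⊕0⊕0⊕0⊕0⊕1⊕0 = 0
Syndrome s16…s1 = 00001 → error at position 1.
Flip position 1: 1111000101011101100110111000010 → 0111000101011101100110111000010
Read data bits from positions 3,5,6,7,9,10,11,12,13,14,15,17,18,19,20,21,22,23,24,25,26,27,28,29,30,31: 10000101110100110111000010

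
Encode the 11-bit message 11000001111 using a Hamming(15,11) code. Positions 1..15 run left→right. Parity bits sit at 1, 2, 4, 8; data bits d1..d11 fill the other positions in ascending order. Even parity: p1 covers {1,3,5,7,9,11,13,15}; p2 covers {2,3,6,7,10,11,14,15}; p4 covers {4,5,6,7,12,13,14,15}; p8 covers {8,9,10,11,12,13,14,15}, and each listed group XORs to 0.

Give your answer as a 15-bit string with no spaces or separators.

011110000001111

Place data at non-parity positions: p1 p2 1 p4 1 0 0 p8 0 0 0 1 1 1 1
p1 (pos 1,3,5,7,9,11,13,15): XOR of data positions = 1⊕1⊕0⊕0⊕0⊕1⊕1 = 0
p2 (pos 2,3,6,7,10,11,14,15): XOR of data positions = 1⊕0⊕0⊕0⊕0⊕1⊕1 = 1
p4 (pos 4,5,6,7,12,13,14,15): XOR of data positions = 1⊕0⊕0⊕1⊕1⊕1⊕1 = 1
p8 (pos 8,9,10,11,12,13,14,15): XOR of data positions = 0⊕0⊕0⊕1⊕1⊕1⊕1 = 0
Codeword: 011110000001111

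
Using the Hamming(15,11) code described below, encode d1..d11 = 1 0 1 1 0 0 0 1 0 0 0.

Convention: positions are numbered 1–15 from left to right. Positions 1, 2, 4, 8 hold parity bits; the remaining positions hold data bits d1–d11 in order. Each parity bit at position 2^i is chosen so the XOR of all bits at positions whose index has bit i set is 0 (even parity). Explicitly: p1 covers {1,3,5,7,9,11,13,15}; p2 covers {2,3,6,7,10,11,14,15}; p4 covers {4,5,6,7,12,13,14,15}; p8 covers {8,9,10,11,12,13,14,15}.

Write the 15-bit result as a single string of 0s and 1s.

Place data at non-parity positions: p1 p2 1 p4 0 1 1 p8 0 0 0 1 0 0 0
p1 (pos 1,3,5,7,9,11,13,15): XOR of data positions = 1⊕0⊕1⊕0⊕0⊕0⊕0 = 0
p2 (pos 2,3,6,7,10,11,14,15): XOR of data positions = 1⊕1⊕1⊕0⊕0⊕0⊕0 = 1
p4 (pos 4,5,6,7,12,13,14,15): XOR of data positions = 0⊕1⊕1⊕1⊕0⊕0⊕0 = 1
p8 (pos 8,9,10,11,12,13,14,15): XOR of data positions = 0⊕0⊕0⊕1⊕0⊕0⊕0 = 1
Codeword: 011101110001000

011101110001000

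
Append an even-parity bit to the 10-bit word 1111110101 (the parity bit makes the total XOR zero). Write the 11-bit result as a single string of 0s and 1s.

XOR of the 10 data bits: 1⊕1⊕1⊕1⊕1⊕1⊕0⊕1⊕0⊕1 = 0
Parity bit = 0 (so all 11 bits XOR to 0).

11111101010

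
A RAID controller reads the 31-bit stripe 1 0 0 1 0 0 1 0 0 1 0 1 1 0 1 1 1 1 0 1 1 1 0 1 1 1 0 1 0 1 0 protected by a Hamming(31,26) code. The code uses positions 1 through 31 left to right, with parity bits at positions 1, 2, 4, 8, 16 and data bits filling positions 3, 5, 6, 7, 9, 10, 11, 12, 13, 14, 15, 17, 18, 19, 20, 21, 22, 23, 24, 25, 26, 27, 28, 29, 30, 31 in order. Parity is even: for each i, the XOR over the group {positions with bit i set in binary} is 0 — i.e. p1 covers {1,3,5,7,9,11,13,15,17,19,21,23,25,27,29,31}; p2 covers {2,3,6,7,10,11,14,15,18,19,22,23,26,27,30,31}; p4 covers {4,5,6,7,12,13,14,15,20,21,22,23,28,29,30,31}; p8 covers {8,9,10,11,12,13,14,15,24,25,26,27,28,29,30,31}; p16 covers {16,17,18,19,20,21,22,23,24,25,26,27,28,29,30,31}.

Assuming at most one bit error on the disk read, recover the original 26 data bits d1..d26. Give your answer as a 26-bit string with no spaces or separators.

s1 (pos 1,3,5,7,9,11,13,15,17,19,21,23,25,27,29,31): 1⊕0⊕0⊕1⊕0⊕0⊕1⊕1⊕1⊕0⊕1⊕0⊕1⊕0⊕0⊕0 = 1
s2 (pos 2,3,6,7,10,11,14,15,18,19,22,23,26,27,30,31): 0⊕0⊕0⊕1⊕1⊕0⊕0⊕1⊕1⊕0⊕1⊕0⊕1⊕0⊕1⊕0 = 1
s4 (pos 4,5,6,7,12,13,14,15,20,21,22,23,28,29,30,31): 1⊕0⊕0⊕1⊕1⊕1⊕0⊕1⊕1⊕1⊕1⊕0⊕1⊕0⊕1⊕0 = 0
s8 (pos 8,9,10,11,12,13,14,15,24,25,26,27,28,29,30,31): 0⊕0⊕1⊕0⊕1⊕1⊕0⊕1⊕1⊕1⊕1⊕0⊕1⊕0⊕1⊕0 = 1
s16 (pos 16,17,18,19,20,21,22,23,24,25,26,27,28,29,30,31): 1⊕1⊕1⊕0⊕1⊕1⊕1⊕0⊕1⊕1⊕1⊕0⊕1⊕0⊕1⊕0 = 1
Syndrome s16…s1 = 11011 → error at position 27.
Flip position 27: 1001001001011011110111011101010 → 1001001001011011110111011111010
Read data bits from positions 3,5,6,7,9,10,11,12,13,14,15,17,18,19,20,21,22,23,24,25,26,27,28,29,30,31: 00010101101110111011111010

00010101101110111011111010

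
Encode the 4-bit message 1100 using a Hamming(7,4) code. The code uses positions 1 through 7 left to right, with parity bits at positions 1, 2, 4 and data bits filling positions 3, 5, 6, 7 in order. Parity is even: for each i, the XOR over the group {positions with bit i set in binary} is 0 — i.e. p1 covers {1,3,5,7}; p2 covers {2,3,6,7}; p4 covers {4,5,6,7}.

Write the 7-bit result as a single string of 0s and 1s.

Place data at non-parity positions: p1 p2 1 p4 1 0 0
p1 (pos 1,3,5,7): XOR of data positions = 1⊕1⊕0 = 0
p2 (pos 2,3,6,7): XOR of data positions = 1⊕0⊕0 = 1
p4 (pos 4,5,6,7): XOR of data positions = 1⊕0⊕0 = 1
Codeword: 0111100

0111100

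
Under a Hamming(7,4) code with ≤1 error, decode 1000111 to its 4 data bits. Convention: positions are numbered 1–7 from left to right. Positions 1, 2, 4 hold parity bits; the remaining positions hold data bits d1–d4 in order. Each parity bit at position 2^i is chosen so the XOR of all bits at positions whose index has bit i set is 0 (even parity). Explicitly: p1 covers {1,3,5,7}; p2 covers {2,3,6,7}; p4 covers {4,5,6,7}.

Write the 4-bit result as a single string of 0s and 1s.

s1 (pos 1,3,5,7): 1⊕0⊕1⊕1 = 1
s2 (pos 2,3,6,7): 0⊕0⊕1⊕1 = 0
s4 (pos 4,5,6,7): 0⊕1⊕1⊕1 = 1
Syndrome s4…s1 = 101 → error at position 5.
Flip position 5: 1000111 → 1000011
Read data bits from positions 3,5,6,7: 0011

0011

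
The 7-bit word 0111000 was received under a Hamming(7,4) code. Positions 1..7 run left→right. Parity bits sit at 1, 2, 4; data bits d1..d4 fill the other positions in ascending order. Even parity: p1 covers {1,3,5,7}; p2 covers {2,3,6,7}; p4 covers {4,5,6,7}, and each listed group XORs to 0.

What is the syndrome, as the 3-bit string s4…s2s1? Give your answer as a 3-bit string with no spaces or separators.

s1 (pos 1,3,5,7): 0⊕1⊕0⊕0 = 1
s2 (pos 2,3,6,7): 1⊕1⊕0⊕0 = 0
s4 (pos 4,5,6,7): 1⊕0⊕0⊕0 = 1
Syndrome s4…s1 = 101 → error at position 5.

101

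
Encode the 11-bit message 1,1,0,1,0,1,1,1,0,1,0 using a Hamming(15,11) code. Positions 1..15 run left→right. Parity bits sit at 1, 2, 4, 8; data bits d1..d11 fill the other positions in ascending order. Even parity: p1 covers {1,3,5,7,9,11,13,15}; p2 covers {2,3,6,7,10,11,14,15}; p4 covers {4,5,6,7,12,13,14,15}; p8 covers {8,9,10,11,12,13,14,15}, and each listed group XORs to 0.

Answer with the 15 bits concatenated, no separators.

Place data at non-parity positions: p1 p2 1 p4 1 0 1 p8 0 1 1 1 0 1 0
p1 (pos 1,3,5,7,9,11,13,15): XOR of data positions = 1⊕1⊕1⊕0⊕1⊕0⊕0 = 0
p2 (pos 2,3,6,7,10,11,14,15): XOR of data positions = 1⊕0⊕1⊕1⊕1⊕1⊕0 = 1
p4 (pos 4,5,6,7,12,13,14,15): XOR of data positions = 1⊕0⊕1⊕1⊕0⊕1⊕0 = 0
p8 (pos 8,9,10,11,12,13,14,15): XOR of data positions = 0⊕1⊕1⊕1⊕0⊕1⊕0 = 0
Codeword: 011010100111010

011010100111010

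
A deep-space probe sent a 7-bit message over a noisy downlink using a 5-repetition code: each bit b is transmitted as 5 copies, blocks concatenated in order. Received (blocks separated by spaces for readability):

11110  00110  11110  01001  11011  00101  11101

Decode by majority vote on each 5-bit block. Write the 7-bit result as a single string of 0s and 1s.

1010101

Block 1 (11110): 4 ones → 1
Block 2 (00110): 2 ones → 0
Block 3 (11110): 4 ones → 1
Block 4 (01001): 2 ones → 0
Block 5 (11011): 4 ones → 1
Block 6 (00101): 2 ones → 0
Block 7 (11101): 4 ones → 1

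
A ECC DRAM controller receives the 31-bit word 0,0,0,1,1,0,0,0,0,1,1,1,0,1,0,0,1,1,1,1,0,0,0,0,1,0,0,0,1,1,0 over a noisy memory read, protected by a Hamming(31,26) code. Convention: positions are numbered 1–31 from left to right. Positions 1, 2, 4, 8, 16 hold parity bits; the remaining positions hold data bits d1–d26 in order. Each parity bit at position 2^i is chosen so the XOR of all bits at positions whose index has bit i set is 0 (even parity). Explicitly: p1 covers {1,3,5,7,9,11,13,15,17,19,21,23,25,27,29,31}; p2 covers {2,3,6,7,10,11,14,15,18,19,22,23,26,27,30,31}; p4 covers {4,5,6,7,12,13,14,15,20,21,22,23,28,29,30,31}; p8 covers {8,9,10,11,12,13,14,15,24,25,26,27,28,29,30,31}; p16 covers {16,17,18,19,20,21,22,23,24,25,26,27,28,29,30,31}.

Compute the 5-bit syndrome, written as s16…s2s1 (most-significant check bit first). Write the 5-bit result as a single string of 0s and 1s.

11100

s1 (pos 1,3,5,7,9,11,13,15,17,19,21,23,25,27,29,31): 0⊕0⊕1⊕0⊕0⊕1⊕0⊕0⊕1⊕1⊕0⊕0⊕1⊕0⊕1⊕0 = 0
s2 (pos 2,3,6,7,10,11,14,15,18,19,22,23,26,27,30,31): 0⊕0⊕0⊕0⊕1⊕1⊕1⊕0⊕1⊕1⊕0⊕0⊕0⊕0⊕1⊕0 = 0
s4 (pos 4,5,6,7,12,13,14,15,20,21,22,23,28,29,30,31): 1⊕1⊕0⊕0⊕1⊕0⊕1⊕0⊕1⊕0⊕0⊕0⊕0⊕1⊕1⊕0 = 1
s8 (pos 8,9,10,11,12,13,14,15,24,25,26,27,28,29,30,31): 0⊕0⊕1⊕1⊕1⊕0⊕1⊕0⊕0⊕1⊕0⊕0⊕0⊕1⊕1⊕0 = 1
s16 (pos 16,17,18,19,20,21,22,23,24,25,26,27,28,29,30,31): 0⊕1⊕1⊕1⊕1⊕0⊕0⊕0⊕0⊕1⊕0⊕0⊕0⊕1⊕1⊕0 = 1
Syndrome s16…s1 = 11100 → error at position 28.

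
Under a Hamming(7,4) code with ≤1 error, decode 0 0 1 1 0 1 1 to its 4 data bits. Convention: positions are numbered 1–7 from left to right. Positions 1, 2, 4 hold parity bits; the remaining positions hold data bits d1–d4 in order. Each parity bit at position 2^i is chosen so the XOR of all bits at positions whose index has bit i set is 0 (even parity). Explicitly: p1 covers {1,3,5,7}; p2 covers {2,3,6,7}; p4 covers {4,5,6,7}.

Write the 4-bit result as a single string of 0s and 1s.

s1 (pos 1,3,5,7): 0⊕1⊕0⊕1 = 0
s2 (pos 2,3,6,7): 0⊕1⊕1⊕1 = 1
s4 (pos 4,5,6,7): 1⊕0⊕1⊕1 = 1
Syndrome s4…s1 = 110 → error at position 6.
Flip position 6: 0011011 → 0011001
Read data bits from positions 3,5,6,7: 1001

1001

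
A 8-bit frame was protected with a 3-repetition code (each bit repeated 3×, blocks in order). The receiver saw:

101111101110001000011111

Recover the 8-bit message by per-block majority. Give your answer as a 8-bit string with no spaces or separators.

11110011

Block 1 (101): 2 ones → 1
Block 2 (111): 3 ones → 1
Block 3 (101): 2 ones → 1
Block 4 (110): 2 ones → 1
Block 5 (001): 1 one → 0
Block 6 (000): 0 ones → 0
Block 7 (011): 2 ones → 1
Block 8 (111): 3 ones → 1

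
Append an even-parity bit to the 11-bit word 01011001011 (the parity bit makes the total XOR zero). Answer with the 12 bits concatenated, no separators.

XOR of the 11 data bits: 0⊕1⊕0⊕1⊕1⊕0⊕0⊕1⊕0⊕1⊕1 = 0
Parity bit = 0 (so all 12 bits XOR to 0).

010110010110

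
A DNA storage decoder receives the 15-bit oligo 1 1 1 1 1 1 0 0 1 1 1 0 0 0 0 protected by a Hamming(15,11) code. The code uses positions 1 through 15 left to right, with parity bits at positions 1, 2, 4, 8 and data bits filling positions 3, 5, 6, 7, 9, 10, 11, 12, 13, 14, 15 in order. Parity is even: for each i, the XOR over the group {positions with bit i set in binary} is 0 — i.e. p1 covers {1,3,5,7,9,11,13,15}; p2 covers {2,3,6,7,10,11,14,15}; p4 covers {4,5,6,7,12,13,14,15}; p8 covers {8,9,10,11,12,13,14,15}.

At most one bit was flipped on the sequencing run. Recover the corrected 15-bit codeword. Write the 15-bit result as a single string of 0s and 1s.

111111001110001

s1 (pos 1,3,5,7,9,11,13,15): 1⊕1⊕1⊕0⊕1⊕1⊕0⊕0 = 1
s2 (pos 2,3,6,7,10,11,14,15): 1⊕1⊕1⊕0⊕1⊕1⊕0⊕0 = 1
s4 (pos 4,5,6,7,12,13,14,15): 1⊕1⊕1⊕0⊕0⊕0⊕0⊕0 = 1
s8 (pos 8,9,10,11,12,13,14,15): 0⊕1⊕1⊕1⊕0⊕0⊕0⊕0 = 1
Syndrome s8…s1 = 1111 → error at position 15.
Flip position 15: 111111001110000 → 111111001110001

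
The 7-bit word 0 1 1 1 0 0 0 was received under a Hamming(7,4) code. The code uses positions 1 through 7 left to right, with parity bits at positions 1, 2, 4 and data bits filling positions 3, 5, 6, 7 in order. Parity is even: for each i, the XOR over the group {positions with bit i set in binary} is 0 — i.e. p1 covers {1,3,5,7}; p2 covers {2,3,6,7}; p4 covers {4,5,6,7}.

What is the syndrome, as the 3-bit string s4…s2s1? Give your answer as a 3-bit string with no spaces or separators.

s1 (pos 1,3,5,7): 0⊕1⊕0⊕0 = 1
s2 (pos 2,3,6,7): 1⊕1⊕0⊕0 = 0
s4 (pos 4,5,6,7): 1⊕0⊕0⊕0 = 1
Syndrome s4…s1 = 101 → error at position 5.

101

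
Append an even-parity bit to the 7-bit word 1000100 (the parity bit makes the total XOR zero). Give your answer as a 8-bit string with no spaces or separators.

10001000

XOR of the 7 data bits: 1⊕0⊕0⊕0⊕1⊕0⊕0 = 0
Parity bit = 0 (so all 8 bits XOR to 0).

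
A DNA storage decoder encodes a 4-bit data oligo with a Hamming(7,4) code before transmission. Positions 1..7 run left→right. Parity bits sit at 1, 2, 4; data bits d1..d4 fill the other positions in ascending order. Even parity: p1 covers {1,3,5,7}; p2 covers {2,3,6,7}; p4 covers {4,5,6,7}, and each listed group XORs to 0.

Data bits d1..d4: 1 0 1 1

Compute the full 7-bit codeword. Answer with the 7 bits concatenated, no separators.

0110011

Place data at non-parity positions: p1 p2 1 p4 0 1 1
p1 (pos 1,3,5,7): XOR of data positions = 1⊕0⊕1 = 0
p2 (pos 2,3,6,7): XOR of data positions = 1⊕1⊕1 = 1
p4 (pos 4,5,6,7): XOR of data positions = 0⊕1⊕1 = 0
Codeword: 0110011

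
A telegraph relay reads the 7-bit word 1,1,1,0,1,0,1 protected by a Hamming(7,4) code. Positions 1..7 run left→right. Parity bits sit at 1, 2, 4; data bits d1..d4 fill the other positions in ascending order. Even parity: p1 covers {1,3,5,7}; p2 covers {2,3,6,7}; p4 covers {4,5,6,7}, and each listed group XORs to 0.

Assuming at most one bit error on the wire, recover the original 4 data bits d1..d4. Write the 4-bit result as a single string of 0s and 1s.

1101

s1 (pos 1,3,5,7): 1⊕1⊕1⊕1 = 0
s2 (pos 2,3,6,7): 1⊕1⊕0⊕1 = 1
s4 (pos 4,5,6,7): 0⊕1⊕0⊕1 = 0
Syndrome s4…s1 = 010 → error at position 2.
Flip position 2: 1110101 → 1010101
Read data bits from positions 3,5,6,7: 1101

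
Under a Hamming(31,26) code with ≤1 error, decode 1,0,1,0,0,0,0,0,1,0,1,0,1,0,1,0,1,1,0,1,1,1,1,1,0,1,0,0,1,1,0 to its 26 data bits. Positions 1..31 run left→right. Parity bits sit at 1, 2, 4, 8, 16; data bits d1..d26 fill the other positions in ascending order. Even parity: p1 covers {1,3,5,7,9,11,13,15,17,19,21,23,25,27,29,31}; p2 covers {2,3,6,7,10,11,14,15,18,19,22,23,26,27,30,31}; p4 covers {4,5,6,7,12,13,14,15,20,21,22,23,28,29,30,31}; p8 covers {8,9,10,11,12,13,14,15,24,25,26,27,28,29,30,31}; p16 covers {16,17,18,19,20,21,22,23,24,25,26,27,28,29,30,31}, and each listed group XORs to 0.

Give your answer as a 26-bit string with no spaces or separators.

10001010101110111110100110

s1 (pos 1,3,5,7,9,11,13,15,17,19,21,23,25,27,29,31): 1⊕1⊕0⊕0⊕1⊕1⊕1⊕1⊕1⊕0⊕1⊕1⊕0⊕0⊕1⊕0 = 0
s2 (pos 2,3,6,7,10,11,14,15,18,19,22,23,26,27,30,31): 0⊕1⊕0⊕0⊕0⊕1⊕0⊕1⊕1⊕0⊕1⊕1⊕1⊕0⊕1⊕0 = 0
s4 (pos 4,5,6,7,12,13,14,15,20,21,22,23,28,29,30,31): 0⊕0⊕0⊕0⊕0⊕1⊕0⊕1⊕1⊕1⊕1⊕1⊕0⊕1⊕1⊕0 = 0
s8 (pos 8,9,10,11,12,13,14,15,24,25,26,27,28,29,30,31): 0⊕1⊕0⊕1⊕0⊕1⊕0⊕1⊕1⊕0⊕1⊕0⊕0⊕1⊕1⊕0 = 0
s16 (pos 16,17,18,19,20,21,22,23,24,25,26,27,28,29,30,31): 0⊕1⊕1⊕0⊕1⊕1⊕1⊕1⊕1⊕0⊕1⊕0⊕0⊕1⊕1⊕0 = 0
Syndrome s16…s1 = 00000 → no error.
Read data bits from positions 3,5,6,7,9,10,11,12,13,14,15,17,18,19,20,21,22,23,24,25,26,27,28,29,30,31: 10001010101110111110100110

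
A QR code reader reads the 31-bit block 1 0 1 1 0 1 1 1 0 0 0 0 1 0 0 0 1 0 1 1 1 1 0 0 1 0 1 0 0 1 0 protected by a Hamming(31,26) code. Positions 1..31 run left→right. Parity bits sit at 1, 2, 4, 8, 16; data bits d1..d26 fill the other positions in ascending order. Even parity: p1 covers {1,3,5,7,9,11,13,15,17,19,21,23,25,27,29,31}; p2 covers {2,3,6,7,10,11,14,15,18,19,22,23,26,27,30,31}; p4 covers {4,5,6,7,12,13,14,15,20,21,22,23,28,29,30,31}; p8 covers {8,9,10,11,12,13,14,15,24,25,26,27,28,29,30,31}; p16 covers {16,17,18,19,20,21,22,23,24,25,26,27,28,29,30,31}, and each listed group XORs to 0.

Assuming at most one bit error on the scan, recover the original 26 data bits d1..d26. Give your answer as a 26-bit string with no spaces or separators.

s1 (pos 1,3,5,7,9,11,13,15,17,19,21,23,25,27,29,31): 1⊕1⊕0⊕1⊕0⊕0⊕1⊕0⊕1⊕1⊕1⊕0⊕1⊕1⊕0⊕0 = 1
s2 (pos 2,3,6,7,10,11,14,15,18,19,22,23,26,27,30,31): 0⊕1⊕1⊕1⊕0⊕0⊕0⊕0⊕0⊕1⊕1⊕0⊕0⊕1⊕1⊕0 = 1
s4 (pos 4,5,6,7,12,13,14,15,20,21,22,23,28,29,30,31): 1⊕0⊕1⊕1⊕0⊕1⊕0⊕0⊕1⊕1⊕1⊕0⊕0⊕0⊕1⊕0 = 0
s8 (pos 8,9,10,11,12,13,14,15,24,25,26,27,28,29,30,31): 1⊕0⊕0⊕0⊕0⊕1⊕0⊕0⊕0⊕1⊕0⊕1⊕0⊕0⊕1⊕0 = 1
s16 (pos 16,17,18,19,20,21,22,23,24,25,26,27,28,29,30,31): 0⊕1⊕0⊕1⊕1⊕1⊕1⊕0⊕0⊕1⊕0⊕1⊕0⊕0⊕1⊕0 = 0
Syndrome s16…s1 = 01011 → error at position 11.
Flip position 11: 1011011100001000101111001010010 → 1011011100101000101111001010010
Read data bits from positions 3,5,6,7,9,10,11,12,13,14,15,17,18,19,20,21,22,23,24,25,26,27,28,29,30,31: 10110010100101111001010010

10110010100101111001010010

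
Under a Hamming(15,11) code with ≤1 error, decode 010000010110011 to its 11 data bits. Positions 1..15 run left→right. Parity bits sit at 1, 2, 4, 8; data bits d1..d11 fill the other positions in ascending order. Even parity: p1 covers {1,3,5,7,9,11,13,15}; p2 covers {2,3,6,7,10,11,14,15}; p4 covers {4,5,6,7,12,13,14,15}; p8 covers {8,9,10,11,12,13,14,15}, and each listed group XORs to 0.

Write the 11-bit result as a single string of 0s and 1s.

s1 (pos 1,3,5,7,9,11,13,15): 0⊕0⊕0⊕0⊕0⊕1⊕0⊕1 = 0
s2 (pos 2,3,6,7,10,11,14,15): 1⊕0⊕0⊕0⊕1⊕1⊕1⊕1 = 1
s4 (pos 4,5,6,7,12,13,14,15): 0⊕0⊕0⊕0⊕0⊕0⊕1⊕1 = 0
s8 (pos 8,9,10,11,12,13,14,15): 1⊕0⊕1⊕1⊕0⊕0⊕1⊕1 = 1
Syndrome s8…s1 = 1010 → error at position 10.
Flip position 10: 010000010110011 → 010000010010011
Read data bits from positions 3,5,6,7,9,10,11,12,13,14,15: 00000010011

00000010011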